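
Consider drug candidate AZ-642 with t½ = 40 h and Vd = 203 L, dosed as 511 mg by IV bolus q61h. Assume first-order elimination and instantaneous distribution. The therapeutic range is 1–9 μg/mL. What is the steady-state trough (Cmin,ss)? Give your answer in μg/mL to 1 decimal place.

1.3 μg/mL

τ/t½ = 61/40 ≈ 1.525, so fraction remaining f = (1/2)^(61/40) ≈ 0.3475.
Accumulation ratio R = 1/(1 − f) ≈ 1/0.6525 ≈ 1.5326.
Single-dose peak C₀ = D/Vd = 511/203 ≈ 2.517 μg/mL.
Cmax,ss = C₀/(1 − f) ≈ 2.517/0.6525 ≈ 3.857 μg/mL.
One interval later, Cmin,ss = Cmax,ss·e^(−kτ) ≈ 3.857 × 0.3475 ≈ 1.340 μg/mL.
Trough 1.3 μg/mL vs MEC 1 μg/mL: adequate.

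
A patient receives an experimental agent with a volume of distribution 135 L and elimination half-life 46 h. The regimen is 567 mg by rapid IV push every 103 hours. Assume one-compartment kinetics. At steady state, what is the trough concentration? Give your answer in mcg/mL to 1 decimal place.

Over one 103-h interval, 103/46 ≈ 2.2391 half-lives elapse, leaving f ≈ 0.2118 of each dose.
At steady state, accumulation factor R = 1/(1 − e^(−kτ)) ≈ 1.2687.
Single-dose peak C₀ = D/Vd = 567/135 ≈ 4.200 mcg/mL.
Cmax,ss = C₀/(1 − f) ≈ 4.200/0.7882 ≈ 5.329 mcg/mL.
One interval later, Cmin,ss = Cmax,ss·e^(−kτ) ≈ 5.329 × 0.2118 ≈ 1.129 mcg/mL.

1.1 mcg/mL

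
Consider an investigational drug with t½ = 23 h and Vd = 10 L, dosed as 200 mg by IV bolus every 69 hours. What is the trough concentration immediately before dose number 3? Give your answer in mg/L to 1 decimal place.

f = (1/2)^(τ/t½) = (1/2)^(69/23) ≈ 0.1250.
C₀ = D/Vd = 200/10 ≈ 20.000 mg/L.
Before the 3rd dose, 2 doses have been given. Superposition: Cmin = C₀·(f + f²).
≈ 20.000 × (0.1250 + 0.0156) ≈ 20.000 × 0.1406 ≈ 2.812 mg/L.

2.8 mg/L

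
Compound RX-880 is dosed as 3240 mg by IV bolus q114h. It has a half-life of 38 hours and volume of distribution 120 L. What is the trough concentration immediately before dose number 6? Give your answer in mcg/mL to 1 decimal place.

3.9 mcg/mL

f = (1/2)^(τ/t½) = (1/2)^(114/38) ≈ 0.1250.
C₀ = D/Vd = 3240/120 ≈ 27.000 mcg/mL.
Before the 6th dose, 5 doses have been given. Superposition: Cmin = C₀·(f + f² + … + f^5).
≈ 27.000 × (0.1250 + 0.0156 + 0.0020 + 0.0002 + 0.0000) ≈ 27.000 × 0.1428 ≈ 3.856 mcg/mL.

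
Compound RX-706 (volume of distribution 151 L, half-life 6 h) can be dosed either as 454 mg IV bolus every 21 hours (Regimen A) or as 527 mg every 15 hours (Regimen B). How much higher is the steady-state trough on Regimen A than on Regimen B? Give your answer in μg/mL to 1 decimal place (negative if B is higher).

-0.5 μg/mL

Regimen A: f = (1/2)^(21/6) ≈ 0.0884; Cmin,ss = (454/151)·f/(1−f) ≈ 0.292 μg/mL.
Regimen B: f = (1/2)^(15/6) ≈ 0.1768; Cmin,ss = (527/151)·f/(1−f) ≈ 0.750 μg/mL.
Difference ≈ 0.292 − 0.750 ≈ -0.458 μg/mL.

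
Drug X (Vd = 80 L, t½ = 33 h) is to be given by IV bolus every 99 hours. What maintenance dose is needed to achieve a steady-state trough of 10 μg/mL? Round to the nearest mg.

τ/t½ = 99/33 ≈ 3, so f = (1/2)^(99/33) ≈ 0.125000.
Cmin,ss = (D/Vd)·f/(1−f), so D = Cmin,ss·Vd·(1−f)/f.
D = 10 × 80 × (1−f)/f ≈ 10 × 80 × 7.00000 ≈ 5600.00 mg.

5600 mg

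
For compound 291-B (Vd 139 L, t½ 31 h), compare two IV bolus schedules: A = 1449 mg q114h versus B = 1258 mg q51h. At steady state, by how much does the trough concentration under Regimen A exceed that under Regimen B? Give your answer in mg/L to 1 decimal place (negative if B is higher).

-3.4 mg/L

Regimen A: f = (1/2)^(114/31) ≈ 0.0782; Cmin,ss = (1449/139)·f/(1−f) ≈ 0.884 mg/L.
Regimen B: f = (1/2)^(51/31) ≈ 0.3197; Cmin,ss = (1258/139)·f/(1−f) ≈ 4.253 mg/L.
Difference ≈ 0.884 − 4.253 ≈ -3.369 mg/L.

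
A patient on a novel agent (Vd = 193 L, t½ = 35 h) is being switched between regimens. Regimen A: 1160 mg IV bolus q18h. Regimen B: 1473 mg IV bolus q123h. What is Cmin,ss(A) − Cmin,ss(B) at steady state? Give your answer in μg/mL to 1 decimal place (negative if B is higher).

13.3 μg/mL

Regimen A: f = (1/2)^(18/35) ≈ 0.7001; Cmin,ss = (1160/193)·f/(1−f) ≈ 14.031 μg/mL.
Regimen B: f = (1/2)^(123/35) ≈ 0.0875; Cmin,ss = (1473/193)·f/(1−f) ≈ 0.732 μg/mL.
Difference ≈ 14.031 − 0.732 ≈ 13.299 μg/mL.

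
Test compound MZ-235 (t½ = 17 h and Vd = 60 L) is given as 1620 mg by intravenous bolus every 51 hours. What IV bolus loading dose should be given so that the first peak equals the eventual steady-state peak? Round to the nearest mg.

1851 mg

f = (1/2)^(51/17) ≈ 0.125000; accumulation ratio R = 1/(1−f) ≈ 1.14286.
Loading dose to hit Cmax,ss on first dose: D_load = D_maint·R ≈ 1620 × 1.14286 ≈ 1851.43 mg.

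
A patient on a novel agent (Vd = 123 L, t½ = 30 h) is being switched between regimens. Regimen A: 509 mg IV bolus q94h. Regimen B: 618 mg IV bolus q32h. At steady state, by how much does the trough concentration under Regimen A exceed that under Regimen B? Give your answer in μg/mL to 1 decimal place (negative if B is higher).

-4.1 μg/mL

Regimen A: f = (1/2)^(94/30) ≈ 0.1140; Cmin,ss = (509/123)·f/(1−f) ≈ 0.532 μg/mL.
Regimen B: f = (1/2)^(32/30) ≈ 0.4774; Cmin,ss = (618/123)·f/(1−f) ≈ 4.590 μg/mL.
Difference ≈ 0.532 − 4.590 ≈ -4.058 μg/mL.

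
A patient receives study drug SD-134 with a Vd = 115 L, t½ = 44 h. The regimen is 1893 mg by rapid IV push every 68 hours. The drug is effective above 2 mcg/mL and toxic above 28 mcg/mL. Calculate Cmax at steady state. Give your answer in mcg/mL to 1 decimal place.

25.0 mcg/mL

Over one 68-h interval, 68/44 ≈ 1.5455 half-lives elapse, leaving f ≈ 0.3426 of each dose.
At steady state, accumulation factor R = 1/(1 − e^(−kτ)) ≈ 1.5211.
Single-dose peak C₀ = D/Vd = 1893/115 ≈ 16.461 mcg/mL.
Steady-state peak Cmax,ss = C₀·R ≈ 16.461 × 1.5211 ≈ 25.039 mcg/mL.
Peak 25.0 mcg/mL vs MTC 28 mcg/mL: below toxic threshold.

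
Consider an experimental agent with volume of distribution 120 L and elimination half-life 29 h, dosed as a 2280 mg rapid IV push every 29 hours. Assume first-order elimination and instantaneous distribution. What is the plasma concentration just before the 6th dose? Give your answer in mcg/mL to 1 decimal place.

18.4 mcg/mL

f = (1/2)^(τ/t½) = (1/2)^(29/29) ≈ 0.5000.
C₀ = D/Vd = 2280/120 ≈ 19.000 mcg/mL.
Before the 6th dose, 5 doses have been given. Superposition: Cmin = C₀·(f + f² + … + f^5).
≈ 19.000 × (0.5000 + 0.2500 + 0.1250 + 0.0625 + 0.0313) ≈ 19.000 × 0.9688 ≈ 18.407 mcg/mL.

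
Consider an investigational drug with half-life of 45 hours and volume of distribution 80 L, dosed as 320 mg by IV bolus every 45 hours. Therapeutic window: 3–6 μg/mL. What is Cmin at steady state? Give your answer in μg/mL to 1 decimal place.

The dosing interval is 1 half-life, so f = 2^(−1) = 0.5.
At steady state, R = 1/(1 − 0.5) = 2/1.
Single-dose peak C₀ = D/Vd = 320/80 = 4 μg/mL.
Steady-state peak Cmax,ss = C₀·R = 4 × 2/1 ≈ 8.000 μg/mL.
Steady-state trough Cmin,ss = Cmax,ss·f ≈ 8.000 × 0.5 ≈ 4.000 μg/mL.
Trough 4.0 μg/mL vs MEC 3 μg/mL: adequate.

4.0 μg/mL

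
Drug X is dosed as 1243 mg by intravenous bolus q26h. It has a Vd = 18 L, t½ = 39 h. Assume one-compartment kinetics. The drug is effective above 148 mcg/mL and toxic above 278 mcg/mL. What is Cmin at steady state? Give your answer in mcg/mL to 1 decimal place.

Over one 26-h interval, 26/39 ≈ 0.66667 half-lives elapse, leaving f ≈ 0.6300 of each dose.
Accumulation ratio R = 1/(1 − f) ≈ 1/0.3700 ≈ 2.7027.
Single-dose peak C₀ = D/Vd = 1243/18 ≈ 69.056 mcg/mL.
Steady-state peak Cmax,ss = C₀·R ≈ 69.056 × 2.7027 ≈ 186.638 mcg/mL.
Steady-state trough Cmin,ss = Cmax,ss·f ≈ 186.638 × 0.6300 ≈ 117.582 mcg/mL.
Trough 117.6 mcg/mL vs MEC 148 mcg/mL: subtherapeutic.

117.6 mcg/mL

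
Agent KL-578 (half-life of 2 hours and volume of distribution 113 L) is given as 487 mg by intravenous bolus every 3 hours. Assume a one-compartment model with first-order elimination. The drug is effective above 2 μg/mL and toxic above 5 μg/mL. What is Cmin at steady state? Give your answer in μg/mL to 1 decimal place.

τ/t½ = 3/2 ≈ 1.5, so fraction remaining f = (1/2)^(3/2) ≈ 0.3536.
Accumulation ratio R = 1/(1 − f) ≈ 1/0.6464 ≈ 1.5470.
Each bolus raises the concentration by D/Vd = 487/113 ≈ 4.310 μg/mL.
Steady-state peak Cmax,ss = C₀·R ≈ 4.310 × 1.5470 ≈ 6.668 μg/mL.
Steady-state trough Cmin,ss = Cmax,ss·f ≈ 6.668 × 0.3536 ≈ 2.358 μg/mL.
Trough 2.4 μg/mL vs MEC 2 μg/mL: adequate.

2.4 μg/mL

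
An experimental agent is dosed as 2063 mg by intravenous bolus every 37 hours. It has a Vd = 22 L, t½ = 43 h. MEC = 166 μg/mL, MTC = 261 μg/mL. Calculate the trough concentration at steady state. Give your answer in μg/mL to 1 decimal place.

115.0 μg/mL

Over one 37-h interval, 37/43 ≈ 0.86047 half-lives elapse, leaving f ≈ 0.5508 of each dose.
Single-dose peak C₀ = D/Vd = 2063/22 ≈ 93.773 μg/mL.
Steady-state trough Cmin,ss = C₀·f/(1−f) ≈ 93.773 × 0.5508/0.4492 ≈ 114.983 μg/mL.
Trough 115.0 μg/mL vs MEC 166 μg/mL: subtherapeutic.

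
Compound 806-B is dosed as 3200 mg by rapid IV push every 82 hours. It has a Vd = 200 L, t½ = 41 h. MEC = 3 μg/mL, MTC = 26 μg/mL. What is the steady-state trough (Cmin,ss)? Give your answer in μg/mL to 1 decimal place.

τ = 82 h = 2 half-lives, so f = (1/2)^2 = 0.25.
At steady state, R = 1/(1 − 0.25) = 4/3.
Single-dose peak C₀ = D/Vd = 3200/200 = 16 μg/mL.
Steady-state peak Cmax,ss = C₀·R = 16 × 4/3 ≈ 21.333 μg/mL.
Steady-state trough Cmin,ss = Cmax,ss·f ≈ 21.333 × 0.25 ≈ 5.333 μg/mL.
Trough 5.3 μg/mL vs MEC 3 μg/mL: adequate.

5.3 μg/mL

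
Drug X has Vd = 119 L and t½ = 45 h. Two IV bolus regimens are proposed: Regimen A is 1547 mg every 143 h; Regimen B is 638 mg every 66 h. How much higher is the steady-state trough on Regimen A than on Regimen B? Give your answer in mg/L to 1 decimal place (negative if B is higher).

Regimen A: f = (1/2)^(143/45) ≈ 0.1105; Cmin,ss = (1547/119)·f/(1−f) ≈ 1.615 mg/L.
Regimen B: f = (1/2)^(66/45) ≈ 0.3618; Cmin,ss = (638/119)·f/(1−f) ≈ 3.039 mg/L.
Difference ≈ 1.615 − 3.039 ≈ -1.424 mg/L.

-1.4 mg/L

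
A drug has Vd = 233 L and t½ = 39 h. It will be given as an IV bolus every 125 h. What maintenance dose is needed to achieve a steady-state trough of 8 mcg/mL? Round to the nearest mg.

15326 mg

τ/t½ = 125/39 ≈ 3.2051, so f = (1/2)^(125/39) ≈ 0.108433.
Cmin,ss = (D/Vd)·f/(1−f), so D = Cmin,ss·Vd·(1−f)/f.
D = 8 × 233 × (1−f)/f ≈ 8 × 233 × 8.22228 ≈ 15326.33 mg.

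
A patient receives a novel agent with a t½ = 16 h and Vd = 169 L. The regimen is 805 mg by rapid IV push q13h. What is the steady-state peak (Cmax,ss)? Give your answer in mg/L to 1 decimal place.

11.1 mg/L

τ/t½ = 13/16 ≈ 0.8125, so fraction remaining f = (1/2)^(13/16) ≈ 0.5694.
At steady state, accumulation factor R = 1/(1 − e^(−kτ)) ≈ 2.3223.
Single-dose peak C₀ = D/Vd = 805/169 ≈ 4.763 mg/L.
Cmax,ss = C₀/(1 − f) ≈ 4.763/0.4306 ≈ 11.061 mg/L.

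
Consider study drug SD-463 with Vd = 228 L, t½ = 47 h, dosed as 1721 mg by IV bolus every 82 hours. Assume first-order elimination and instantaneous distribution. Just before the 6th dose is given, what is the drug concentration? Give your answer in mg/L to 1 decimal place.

3.2 mg/L

f = (1/2)^(τ/t½) = (1/2)^(82/47) ≈ 0.2984.
C₀ = D/Vd = 1721/228 ≈ 7.548 mg/L.
Before the 6th dose, 5 doses have been given. Superposition: Cmin = C₀·(f + f² + … + f^5).
≈ 7.548 × (0.2984 + 0.0890 + 0.0266 + 0.0079 + 0.0024) ≈ 7.548 × 0.4243 ≈ 3.203 mg/L.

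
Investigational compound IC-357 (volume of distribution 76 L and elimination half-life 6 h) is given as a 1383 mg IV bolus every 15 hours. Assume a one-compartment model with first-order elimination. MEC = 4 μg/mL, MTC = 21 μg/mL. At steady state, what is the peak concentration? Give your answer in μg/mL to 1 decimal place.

22.1 μg/mL

τ/t½ = 15/6 ≈ 2.5, so fraction remaining f = (1/2)^(15/6) ≈ 0.1768.
At steady state, accumulation factor R = 1/(1 − e^(−kτ)) ≈ 1.2148.
Each bolus raises the concentration by D/Vd = 1383/76 ≈ 18.197 μg/mL.
Cmax,ss = C₀/(1 − f) ≈ 18.197/0.8232 ≈ 22.105 μg/mL.
Peak 22.1 μg/mL vs MTC 21 μg/mL: exceeds toxic threshold.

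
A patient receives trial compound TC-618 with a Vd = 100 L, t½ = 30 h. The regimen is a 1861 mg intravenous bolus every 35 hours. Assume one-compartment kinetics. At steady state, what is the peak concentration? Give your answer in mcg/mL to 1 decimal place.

33.6 mcg/mL

Over one 35-h interval, 35/30 ≈ 1.1667 half-lives elapse, leaving f ≈ 0.4454 of each dose.
Accumulation ratio R = 1/(1 − f) ≈ 1/0.5546 ≈ 1.8031.
Single-dose peak C₀ = D/Vd = 1861/100 ≈ 18.610 mcg/mL.
Cmax,ss = C₀/(1 − f) ≈ 18.610/0.5546 ≈ 33.556 mcg/mL.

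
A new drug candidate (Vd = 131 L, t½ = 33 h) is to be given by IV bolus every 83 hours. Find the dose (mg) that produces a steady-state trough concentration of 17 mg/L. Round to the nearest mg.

10504 mg

τ/t½ = 83/33 ≈ 2.5152, so f = (1/2)^(83/33) ≈ 0.174930.
Cmin,ss = (D/Vd)·f/(1−f), so D = Cmin,ss·Vd·(1−f)/f.
D = 17 × 131 × (1−f)/f ≈ 17 × 131 × 4.71657 ≈ 10503.80 mg.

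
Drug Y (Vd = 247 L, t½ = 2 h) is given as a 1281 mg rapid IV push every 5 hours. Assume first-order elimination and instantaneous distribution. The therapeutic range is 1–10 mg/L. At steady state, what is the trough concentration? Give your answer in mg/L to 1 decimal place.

1.1 mg/L

Over one 5-h interval, 5/2 ≈ 2.5 half-lives elapse, leaving f ≈ 0.1768 of each dose.
Single-dose peak C₀ = D/Vd = 1281/247 ≈ 5.186 mg/L.
Steady-state trough Cmin,ss = C₀·f/(1−f) ≈ 5.186 × 0.1768/0.8232 ≈ 1.114 mg/L.
Trough 1.1 mg/L vs MEC 1 mg/L: adequate.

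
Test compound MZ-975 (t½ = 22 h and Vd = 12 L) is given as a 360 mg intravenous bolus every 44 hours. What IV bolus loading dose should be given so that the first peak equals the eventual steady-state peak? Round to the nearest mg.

480 mg

f = (1/2)^(44/22) ≈ 0.250000; accumulation ratio R = 1/(1−f) ≈ 1.33333.
Loading dose to hit Cmax,ss on first dose: D_load = D_maint·R ≈ 360 × 1.33333 ≈ 480.00 mg.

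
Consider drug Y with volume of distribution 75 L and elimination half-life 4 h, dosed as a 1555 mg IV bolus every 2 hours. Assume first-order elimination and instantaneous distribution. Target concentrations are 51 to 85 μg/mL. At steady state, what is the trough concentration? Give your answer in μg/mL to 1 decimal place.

k = ln2/t½ = ln2/4 ≈ 0.173287 h⁻¹; fraction remaining f = e^(−kτ) = e^(−0.173287×2) ≈ 0.7071.
Each bolus raises the concentration by D/Vd = 1555/75 ≈ 20.733 μg/mL.
Steady-state trough Cmin,ss = C₀·f/(1−f) ≈ 20.733 × 0.7071/0.2929 ≈ 50.052 μg/mL.
Trough 50.1 μg/mL vs MEC 51 μg/mL: subtherapeutic.

50.1 μg/mL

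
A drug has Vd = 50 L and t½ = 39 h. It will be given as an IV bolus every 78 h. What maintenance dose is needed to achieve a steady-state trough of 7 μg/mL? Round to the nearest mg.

τ/t½ = 78/39 ≈ 2, so f = (1/2)^(78/39) ≈ 0.250000.
Cmin,ss = (D/Vd)·f/(1−f), so D = Cmin,ss·Vd·(1−f)/f.
D = 7 × 50 × (1−f)/f ≈ 7 × 50 × 3.00000 ≈ 1050.00 mg.

1050 mg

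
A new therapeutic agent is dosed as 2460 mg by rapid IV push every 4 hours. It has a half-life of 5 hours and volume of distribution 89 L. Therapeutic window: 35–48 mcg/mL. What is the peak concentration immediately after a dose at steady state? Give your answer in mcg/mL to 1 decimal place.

Over one 4-h interval, 4/5 ≈ 0.8 half-lives elapse, leaving f ≈ 0.5743 of each dose.
Accumulation ratio R = 1/(1 − f) ≈ 1/0.4257 ≈ 2.3491.
Single-dose peak C₀ = D/Vd = 2460/89 ≈ 27.640 mcg/mL.
Cmax,ss = C₀/(1 − f) ≈ 27.640/0.4257 ≈ 64.928 mcg/mL.
Peak 64.9 mcg/mL vs MTC 48 mcg/mL: exceeds toxic threshold.

64.9 mcg/mL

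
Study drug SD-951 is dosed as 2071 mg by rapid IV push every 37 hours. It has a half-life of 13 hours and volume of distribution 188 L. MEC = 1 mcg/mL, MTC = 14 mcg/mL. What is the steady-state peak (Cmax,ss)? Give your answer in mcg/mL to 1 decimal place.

12.8 mcg/mL

τ/t½ = 37/13 ≈ 2.8462, so fraction remaining f = (1/2)^(37/13) ≈ 0.1391.
Accumulation ratio R = 1/(1 − f) ≈ 1/0.8609 ≈ 1.1616.
Each bolus raises the concentration by D/Vd = 2071/188 ≈ 11.016 mcg/mL.
Steady-state peak Cmax,ss = C₀·R ≈ 11.016 × 1.1616 ≈ 12.796 mcg/mL.
Peak 12.8 mcg/mL vs MTC 14 mcg/mL: below toxic threshold.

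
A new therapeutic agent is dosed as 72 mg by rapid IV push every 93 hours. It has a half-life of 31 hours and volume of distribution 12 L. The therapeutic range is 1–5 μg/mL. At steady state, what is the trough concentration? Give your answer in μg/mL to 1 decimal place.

The dosing interval is 3 half-lives, so f = 2^(−3) = 0.125.
Accumulation ratio R = 1/(1 − f) = 1/0.875 = 8/7.
Single-dose peak C₀ = D/Vd = 72/12 = 6 μg/mL.
Steady-state peak Cmax,ss = C₀·R = 6 × 8/7 ≈ 6.857 μg/mL.
Steady-state trough Cmin,ss = Cmax,ss·f ≈ 6.857 × 0.125 ≈ 0.857 μg/mL.
Trough 0.9 μg/mL vs MEC 1 μg/mL: subtherapeutic.

0.9 μg/mL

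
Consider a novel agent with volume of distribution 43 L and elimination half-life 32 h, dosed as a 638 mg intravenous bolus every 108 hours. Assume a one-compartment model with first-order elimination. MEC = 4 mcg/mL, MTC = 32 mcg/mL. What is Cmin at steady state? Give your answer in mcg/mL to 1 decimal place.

τ/t½ = 108/32 ≈ 3.375, so fraction remaining f = (1/2)^(108/32) ≈ 0.0964.
At steady state, accumulation factor R = 1/(1 − e^(−kτ)) ≈ 1.1067.
Single-dose peak C₀ = D/Vd = 638/43 ≈ 14.837 mcg/mL.
Cmax,ss = C₀/(1 − f) ≈ 14.837/0.9036 ≈ 16.420 mcg/mL.
One interval later, Cmin,ss = Cmax,ss·e^(−kτ) ≈ 16.420 × 0.0964 ≈ 1.583 mcg/mL.
Trough 1.6 mcg/mL vs MEC 4 mcg/mL: subtherapeutic.

1.6 mcg/mL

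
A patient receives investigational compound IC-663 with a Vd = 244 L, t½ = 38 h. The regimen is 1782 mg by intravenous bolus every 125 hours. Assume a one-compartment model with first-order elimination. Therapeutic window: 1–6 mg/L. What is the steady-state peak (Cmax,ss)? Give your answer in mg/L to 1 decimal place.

8.1 mg/L

Over one 125-h interval, 125/38 ≈ 3.2895 half-lives elapse, leaving f ≈ 0.1023 of each dose.
Accumulation ratio R = 1/(1 − f) ≈ 1/0.8977 ≈ 1.1140.
Each bolus raises the concentration by D/Vd = 1782/244 ≈ 7.303 mg/L.
Steady-state peak Cmax,ss = C₀·R ≈ 7.303 × 1.1140 ≈ 8.136 mg/L.
Peak 8.1 mg/L vs MTC 6 mg/L: exceeds toxic threshold.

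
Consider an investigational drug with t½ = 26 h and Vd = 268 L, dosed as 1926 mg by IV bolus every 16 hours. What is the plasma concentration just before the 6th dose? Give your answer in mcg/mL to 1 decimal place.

11.9 mcg/mL

f = (1/2)^(τ/t½) = (1/2)^(16/26) ≈ 0.6528.
C₀ = D/Vd = 1926/268 ≈ 7.187 mcg/mL.
Before the 6th dose, 5 doses have been given. Superposition: Cmin = C₀·(f + f² + … + f^5).
≈ 7.187 × (0.6528 + 0.4261 + 0.2782 + 0.1816 + 0.1185) ≈ 7.187 × 1.6572 ≈ 11.910 mcg/mL.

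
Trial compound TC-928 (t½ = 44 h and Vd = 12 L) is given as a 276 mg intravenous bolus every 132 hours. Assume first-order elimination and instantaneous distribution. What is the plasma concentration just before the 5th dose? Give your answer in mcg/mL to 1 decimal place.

f = (1/2)^(τ/t½) = (1/2)^(132/44) ≈ 0.1250.
C₀ = D/Vd = 276/12 ≈ 23.000 mcg/mL.
Before the 5th dose, 4 doses have been given. Superposition: Cmin = C₀·(f + f² + … + f^4).
≈ 23.000 × (0.1250 + 0.0156 + 0.0020 + 0.0002) ≈ 23.000 × 0.1428 ≈ 3.284 mcg/mL.

3.3 mcg/mL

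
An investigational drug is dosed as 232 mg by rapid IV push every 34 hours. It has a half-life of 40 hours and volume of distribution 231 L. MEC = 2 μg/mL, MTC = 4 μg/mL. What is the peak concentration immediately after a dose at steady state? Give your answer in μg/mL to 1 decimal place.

2.3 μg/mL

Over one 34-h interval, 34/40 ≈ 0.85 half-lives elapse, leaving f ≈ 0.5548 of each dose.
Accumulation ratio R = 1/(1 − f) ≈ 1/0.4452 ≈ 2.2462.
Single-dose peak C₀ = D/Vd = 232/231 ≈ 1.004 μg/mL.
Cmax,ss = C₀/(1 − f) ≈ 1.004/0.4452 ≈ 2.255 μg/mL.
Peak 2.3 μg/mL vs MTC 4 μg/mL: below toxic threshold.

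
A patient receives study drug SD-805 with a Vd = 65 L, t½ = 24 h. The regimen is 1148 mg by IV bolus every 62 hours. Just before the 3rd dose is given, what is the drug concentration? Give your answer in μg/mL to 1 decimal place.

f = (1/2)^(τ/t½) = (1/2)^(62/24) ≈ 0.1669.
C₀ = D/Vd = 1148/65 ≈ 17.662 μg/mL.
Before the 3rd dose, 2 doses have been given. Superposition: Cmin = C₀·(f + f²).
≈ 17.662 × (0.1669 + 0.0279) ≈ 17.662 × 0.1948 ≈ 3.441 μg/mL.

3.4 μg/mL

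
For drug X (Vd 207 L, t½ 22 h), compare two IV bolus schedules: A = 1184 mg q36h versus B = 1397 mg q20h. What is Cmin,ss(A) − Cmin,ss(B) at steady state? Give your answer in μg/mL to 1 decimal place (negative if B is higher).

Regimen A: f = (1/2)^(36/22) ≈ 0.3217; Cmin,ss = (1184/207)·f/(1−f) ≈ 2.713 μg/mL.
Regimen B: f = (1/2)^(20/22) ≈ 0.5325; Cmin,ss = (1397/207)·f/(1−f) ≈ 7.687 μg/mL.
Difference ≈ 2.713 − 7.687 ≈ -4.974 μg/mL.

-5.0 μg/mL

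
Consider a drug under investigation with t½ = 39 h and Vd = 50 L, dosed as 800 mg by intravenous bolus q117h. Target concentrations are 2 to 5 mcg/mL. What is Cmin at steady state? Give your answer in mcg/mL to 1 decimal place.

2.3 mcg/mL

The dosing interval is 3 half-lives, so f = 2^(−3) = 0.125.
At steady state, R = 1/(1 − 0.125) = 8/7.
Single-dose peak C₀ = D/Vd = 800/50 = 16 mcg/mL.
Steady-state peak Cmax,ss = C₀·R = 16 × 8/7 ≈ 18.286 mcg/mL.
Steady-state trough Cmin,ss = Cmax,ss·f ≈ 18.286 × 0.125 ≈ 2.286 mcg/mL.
Trough 2.3 mcg/mL vs MEC 2 mcg/mL: adequate.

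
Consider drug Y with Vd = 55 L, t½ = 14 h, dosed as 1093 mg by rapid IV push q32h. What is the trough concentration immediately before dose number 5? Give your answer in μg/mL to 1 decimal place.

f = (1/2)^(τ/t½) = (1/2)^(32/14) ≈ 0.2051.
C₀ = D/Vd = 1093/55 ≈ 19.873 μg/mL.
Before the 5th dose, 4 doses have been given. Superposition: Cmin = C₀·(f + f² + … + f^4).
≈ 19.873 × (0.2051 + 0.0421 + 0.0086 + 0.0018) ≈ 19.873 × 0.2576 ≈ 5.119 μg/mL.

5.1 μg/mL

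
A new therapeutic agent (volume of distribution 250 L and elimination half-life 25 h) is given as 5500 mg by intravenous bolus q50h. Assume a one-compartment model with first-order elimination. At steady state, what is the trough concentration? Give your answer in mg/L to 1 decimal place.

7.3 mg/L

The dosing interval is 2 half-lives, so f = 2^(−2) = 0.25.
Accumulation ratio R = 1/(1 − f) = 1/0.75 = 4/3.
Single-dose peak C₀ = D/Vd = 5500/250 = 22 mg/L.
Steady-state peak Cmax,ss = C₀·R = 22 × 4/3 ≈ 29.333 mg/L.
Steady-state trough Cmin,ss = Cmax,ss·f ≈ 29.333 × 0.25 ≈ 7.333 mg/L.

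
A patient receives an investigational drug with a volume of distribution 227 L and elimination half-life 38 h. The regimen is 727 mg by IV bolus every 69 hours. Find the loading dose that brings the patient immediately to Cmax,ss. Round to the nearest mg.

1015 mg

f = (1/2)^(69/38) ≈ 0.284049; accumulation ratio R = 1/(1−f) ≈ 1.39674.
Loading dose to hit Cmax,ss on first dose: D_load = D_maint·R ≈ 727 × 1.39674 ≈ 1015.43 mg.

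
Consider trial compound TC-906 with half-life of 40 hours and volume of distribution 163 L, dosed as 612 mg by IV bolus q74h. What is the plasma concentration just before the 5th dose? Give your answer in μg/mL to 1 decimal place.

f = (1/2)^(τ/t½) = (1/2)^(74/40) ≈ 0.2774.
C₀ = D/Vd = 612/163 ≈ 3.755 μg/mL.
Before the 5th dose, 4 doses have been given. Superposition: Cmin = C₀·(f + f² + … + f^4).
≈ 3.755 × (0.2774 + 0.0770 + 0.0213 + 0.0059) ≈ 3.755 × 0.3816 ≈ 1.433 μg/mL.

1.4 μg/mL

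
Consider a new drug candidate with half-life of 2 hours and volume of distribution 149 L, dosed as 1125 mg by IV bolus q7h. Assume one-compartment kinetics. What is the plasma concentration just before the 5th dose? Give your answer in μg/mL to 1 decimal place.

0.7 μg/mL

f = (1/2)^(τ/t½) = (1/2)^(7/2) ≈ 0.0884.
C₀ = D/Vd = 1125/149 ≈ 7.550 μg/mL.
Before the 5th dose, 4 doses have been given. Superposition: Cmin = C₀·(f + f² + … + f^4).
≈ 7.550 × (0.0884 + 0.0078 + 0.0007 + 0.0001) ≈ 7.550 × 0.0970 ≈ 0.732 μg/mL.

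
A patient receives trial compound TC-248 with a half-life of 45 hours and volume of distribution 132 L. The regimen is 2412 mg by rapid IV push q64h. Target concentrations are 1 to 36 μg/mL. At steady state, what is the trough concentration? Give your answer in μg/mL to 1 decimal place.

τ/t½ = 64/45 ≈ 1.4222, so fraction remaining f = (1/2)^(64/45) ≈ 0.3731.
At steady state, accumulation factor R = 1/(1 − e^(−kτ)) ≈ 1.5952.
Single-dose peak C₀ = D/Vd = 2412/132 ≈ 18.273 μg/mL.
Steady-state peak Cmax,ss = C₀·R ≈ 18.273 × 1.5952 ≈ 29.149 μg/mL.
Steady-state trough Cmin,ss = Cmax,ss·f ≈ 29.149 × 0.3731 ≈ 10.875 μg/mL.
Trough 10.9 μg/mL vs MEC 1 μg/mL: adequate.

10.9 μg/mL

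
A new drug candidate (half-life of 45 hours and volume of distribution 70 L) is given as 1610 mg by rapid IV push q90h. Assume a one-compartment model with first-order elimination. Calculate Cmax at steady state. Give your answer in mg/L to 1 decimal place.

τ = 90 h = 2 half-lives, so f = (1/2)^2 = 0.25.
At steady state, R = 1/(1 − 0.25) = 4/3.
Single-dose peak C₀ = D/Vd = 1610/70 = 23 mg/L.
Steady-state peak Cmax,ss = C₀·R = 23 × 4/3 ≈ 30.667 mg/L.

30.7 mg/L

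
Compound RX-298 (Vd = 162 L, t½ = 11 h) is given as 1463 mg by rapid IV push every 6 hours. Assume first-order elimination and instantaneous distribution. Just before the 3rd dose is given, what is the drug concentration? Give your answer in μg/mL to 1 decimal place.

f = (1/2)^(τ/t½) = (1/2)^(6/11) ≈ 0.6852.
C₀ = D/Vd = 1463/162 ≈ 9.031 μg/mL.
Before the 3rd dose, 2 doses have been given. Superposition: Cmin = C₀·(f + f²).
≈ 9.031 × (0.6852 + 0.4695) ≈ 9.031 × 1.1547 ≈ 10.428 μg/mL.

10.4 μg/mL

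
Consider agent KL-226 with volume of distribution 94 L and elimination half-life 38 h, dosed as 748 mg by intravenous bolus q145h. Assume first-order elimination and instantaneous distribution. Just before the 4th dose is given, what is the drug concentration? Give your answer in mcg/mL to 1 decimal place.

f = (1/2)^(τ/t½) = (1/2)^(145/38) ≈ 0.0710.
C₀ = D/Vd = 748/94 ≈ 7.957 mcg/mL.
Before the 4th dose, 3 doses have been given. Superposition: Cmin = C₀·(f + f² + … + f^3).
≈ 7.957 × (0.0710 + 0.0050 + 0.0004) ≈ 7.957 × 0.0764 ≈ 0.608 mcg/mL.

0.6 mcg/mL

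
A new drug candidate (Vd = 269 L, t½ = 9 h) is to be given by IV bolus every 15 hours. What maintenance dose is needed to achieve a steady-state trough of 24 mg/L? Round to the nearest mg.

14041 mg

τ/t½ = 15/9 ≈ 1.6667, so f = (1/2)^(15/9) ≈ 0.314980.
Cmin,ss = (D/Vd)·f/(1−f), so D = Cmin,ss·Vd·(1−f)/f.
D = 24 × 269 × (1−f)/f ≈ 24 × 269 × 2.17480 ≈ 14040.51 mg.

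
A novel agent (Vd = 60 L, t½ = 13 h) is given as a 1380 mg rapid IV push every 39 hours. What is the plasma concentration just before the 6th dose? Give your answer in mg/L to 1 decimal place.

3.3 mg/L

f = (1/2)^(τ/t½) = (1/2)^(39/13) ≈ 0.1250.
C₀ = D/Vd = 1380/60 ≈ 23.000 mg/L.
Before the 6th dose, 5 doses have been given. Superposition: Cmin = C₀·(f + f² + … + f^5).
≈ 23.000 × (0.1250 + 0.0156 + 0.0020 + 0.0002 + 0.0000) ≈ 23.000 × 0.1428 ≈ 3.284 mg/L.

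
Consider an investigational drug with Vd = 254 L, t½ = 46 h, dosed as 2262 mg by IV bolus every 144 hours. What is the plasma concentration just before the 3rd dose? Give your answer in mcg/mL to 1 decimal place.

f = (1/2)^(τ/t½) = (1/2)^(144/46) ≈ 0.1142.
C₀ = D/Vd = 2262/254 ≈ 8.906 mcg/mL.
Before the 3rd dose, 2 doses have been given. Superposition: Cmin = C₀·(f + f²).
≈ 8.906 × (0.1142 + 0.0130) ≈ 8.906 × 0.1272 ≈ 1.133 mcg/mL.

1.1 mcg/mL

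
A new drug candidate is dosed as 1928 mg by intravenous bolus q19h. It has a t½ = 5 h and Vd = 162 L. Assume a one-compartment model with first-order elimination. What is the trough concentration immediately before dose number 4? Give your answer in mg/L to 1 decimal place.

f = (1/2)^(τ/t½) = (1/2)^(19/5) ≈ 0.0718.
C₀ = D/Vd = 1928/162 ≈ 11.901 mg/L.
Before the 4th dose, 3 doses have been given. Superposition: Cmin = C₀·(f + f² + … + f^3).
≈ 11.901 × (0.0718 + 0.0052 + 0.0004) ≈ 11.901 × 0.0774 ≈ 0.921 mg/L.

0.9 mg/L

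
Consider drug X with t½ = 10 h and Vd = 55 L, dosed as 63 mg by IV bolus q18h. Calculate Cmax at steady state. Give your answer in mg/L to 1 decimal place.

τ/t½ = 18/10 ≈ 1.8, so fraction remaining f = (1/2)^(18/10) ≈ 0.2872.
Accumulation ratio R = 1/(1 − f) ≈ 1/0.7128 ≈ 1.4029.
Each bolus raises the concentration by D/Vd = 63/55 ≈ 1.145 mg/L.
Steady-state peak Cmax,ss = C₀·R ≈ 1.145 × 1.4029 ≈ 1.606 mg/L.

1.6 mg/L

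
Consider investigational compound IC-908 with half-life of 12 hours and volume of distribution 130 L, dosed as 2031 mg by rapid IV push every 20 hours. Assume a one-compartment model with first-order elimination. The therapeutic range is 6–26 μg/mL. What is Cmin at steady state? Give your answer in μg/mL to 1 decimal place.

7.2 μg/mL

τ/t½ = 20/12 ≈ 1.6667, so fraction remaining f = (1/2)^(20/12) ≈ 0.3150.
Accumulation ratio R = 1/(1 − f) ≈ 1/0.6850 ≈ 1.4599.
Single-dose peak C₀ = D/Vd = 2031/130 ≈ 15.623 μg/mL.
Cmax,ss = C₀/(1 − f) ≈ 15.623/0.6850 ≈ 22.807 μg/mL.
Steady-state trough Cmin,ss = Cmax,ss·f ≈ 22.807 × 0.3150 ≈ 7.184 μg/mL.
Trough 7.2 μg/mL vs MEC 6 μg/mL: adequate.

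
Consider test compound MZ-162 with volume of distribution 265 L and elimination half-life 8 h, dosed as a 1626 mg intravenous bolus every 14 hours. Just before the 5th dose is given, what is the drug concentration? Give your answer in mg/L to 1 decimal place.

2.6 mg/L

f = (1/2)^(τ/t½) = (1/2)^(14/8) ≈ 0.2973.
C₀ = D/Vd = 1626/265 ≈ 6.136 mg/L.
Before the 5th dose, 4 doses have been given. Superposition: Cmin = C₀·(f + f² + … + f^4).
≈ 6.136 × (0.2973 + 0.0884 + 0.0263 + 0.0078) ≈ 6.136 × 0.4198 ≈ 2.576 mg/L.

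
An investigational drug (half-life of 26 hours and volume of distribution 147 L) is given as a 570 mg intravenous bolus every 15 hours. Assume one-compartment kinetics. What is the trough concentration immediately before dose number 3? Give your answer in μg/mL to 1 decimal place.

f = (1/2)^(τ/t½) = (1/2)^(15/26) ≈ 0.6704.
C₀ = D/Vd = 570/147 ≈ 3.878 μg/mL.
Before the 3rd dose, 2 doses have been given. Superposition: Cmin = C₀·(f + f²).
≈ 3.878 × (0.6704 + 0.4494) ≈ 3.878 × 1.1198 ≈ 4.343 μg/mL.

4.3 μg/mL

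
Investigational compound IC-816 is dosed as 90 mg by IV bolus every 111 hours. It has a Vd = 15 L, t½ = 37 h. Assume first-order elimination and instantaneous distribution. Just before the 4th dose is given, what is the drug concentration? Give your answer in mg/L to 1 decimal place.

0.9 mg/L

f = (1/2)^(τ/t½) = (1/2)^(111/37) ≈ 0.1250.
C₀ = D/Vd = 90/15 ≈ 6.000 mg/L.
Before the 4th dose, 3 doses have been given. Superposition: Cmin = C₀·(f + f² + … + f^3).
≈ 6.000 × (0.1250 + 0.0156 + 0.0020) ≈ 6.000 × 0.1426 ≈ 0.856 mg/L.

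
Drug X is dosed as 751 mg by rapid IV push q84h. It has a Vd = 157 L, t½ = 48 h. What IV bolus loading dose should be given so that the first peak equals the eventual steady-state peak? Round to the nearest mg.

f = (1/2)^(84/48) ≈ 0.297302; accumulation ratio R = 1/(1−f) ≈ 1.42309.
Loading dose to hit Cmax,ss on first dose: D_load = D_maint·R ≈ 751 × 1.42309 ≈ 1068.74 mg.

1069 mg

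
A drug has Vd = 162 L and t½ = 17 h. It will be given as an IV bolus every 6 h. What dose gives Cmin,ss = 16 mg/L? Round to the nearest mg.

τ/t½ = 6/17 ≈ 0.35294, so f = (1/2)^(6/17) ≈ 0.782986.
Cmin,ss = (D/Vd)·f/(1−f), so D = Cmin,ss·Vd·(1−f)/f.
D = 16 × 162 × (1−f)/f ≈ 16 × 162 × 0.27716 ≈ 718.40 mg.

718 mg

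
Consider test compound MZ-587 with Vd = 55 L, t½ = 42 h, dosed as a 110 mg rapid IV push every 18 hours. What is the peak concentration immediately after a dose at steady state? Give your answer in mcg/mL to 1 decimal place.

7.8 mcg/mL

k = ln2/t½ = ln2/42 ≈ 0.016504 h⁻¹; fraction remaining f = e^(−kτ) = e^(−0.016504×18) ≈ 0.7430.
At steady state, accumulation factor R = 1/(1 − e^(−kτ)) ≈ 3.8911.
Single-dose peak C₀ = D/Vd = 110/55 ≈ 2.000 mcg/mL.
Steady-state peak Cmax,ss = C₀·R ≈ 2.000 × 3.8911 ≈ 7.782 mcg/mL.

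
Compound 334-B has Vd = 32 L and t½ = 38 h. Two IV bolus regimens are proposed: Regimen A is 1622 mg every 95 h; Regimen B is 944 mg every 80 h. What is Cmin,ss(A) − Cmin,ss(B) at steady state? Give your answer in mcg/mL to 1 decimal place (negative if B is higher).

2.0 mcg/mL

Regimen A: f = (1/2)^(95/38) ≈ 0.1768; Cmin,ss = (1622/32)·f/(1−f) ≈ 10.886 mcg/mL.
Regimen B: f = (1/2)^(80/38) ≈ 0.2324; Cmin,ss = (944/32)·f/(1−f) ≈ 8.931 mcg/mL.
Difference ≈ 10.886 − 8.931 ≈ 1.955 mcg/mL.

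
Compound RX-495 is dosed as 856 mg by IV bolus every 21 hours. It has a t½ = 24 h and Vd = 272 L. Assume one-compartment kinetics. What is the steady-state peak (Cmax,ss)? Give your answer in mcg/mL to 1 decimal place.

τ/t½ = 21/24 ≈ 0.875, so fraction remaining f = (1/2)^(21/24) ≈ 0.5453.
Accumulation ratio R = 1/(1 − f) ≈ 1/0.4547 ≈ 2.1993.
Each bolus raises the concentration by D/Vd = 856/272 ≈ 3.147 mcg/mL.
Steady-state peak Cmax,ss = C₀·R ≈ 3.147 × 2.1993 ≈ 6.921 mcg/mL.

6.9 mcg/mL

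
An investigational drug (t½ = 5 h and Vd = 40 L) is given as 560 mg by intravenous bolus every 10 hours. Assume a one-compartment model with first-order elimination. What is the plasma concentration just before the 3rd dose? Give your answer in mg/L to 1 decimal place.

f = (1/2)^(τ/t½) = (1/2)^(10/5) ≈ 0.2500.
C₀ = D/Vd = 560/40 ≈ 14.000 mg/L.
Before the 3rd dose, 2 doses have been given. Superposition: Cmin = C₀·(f + f²).
≈ 14.000 × (0.2500 + 0.0625) ≈ 14.000 × 0.3125 ≈ 4.375 mg/L.

4.4 mg/L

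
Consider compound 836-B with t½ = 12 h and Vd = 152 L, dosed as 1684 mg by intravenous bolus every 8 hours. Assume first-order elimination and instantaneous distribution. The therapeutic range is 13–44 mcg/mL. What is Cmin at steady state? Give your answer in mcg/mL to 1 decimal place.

18.9 mcg/mL

k = ln2/t½ = ln2/12 ≈ 0.057762 h⁻¹; fraction remaining f = e^(−kτ) = e^(−0.057762×8) ≈ 0.6300.
At steady state, accumulation factor R = 1/(1 − e^(−kτ)) ≈ 2.7027.
Each bolus raises the concentration by D/Vd = 1684/152 ≈ 11.079 mcg/mL.
Cmax,ss = C₀/(1 − f) ≈ 11.079/0.3700 ≈ 29.943 mcg/mL.
One interval later, Cmin,ss = Cmax,ss·e^(−kτ) ≈ 29.943 × 0.6300 ≈ 18.864 mcg/mL.
Trough 18.9 mcg/mL vs MEC 13 mcg/mL: adequate.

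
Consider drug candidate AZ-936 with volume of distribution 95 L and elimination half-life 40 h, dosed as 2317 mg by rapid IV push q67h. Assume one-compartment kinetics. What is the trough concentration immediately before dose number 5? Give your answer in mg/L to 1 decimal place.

11.0 mg/L

f = (1/2)^(τ/t½) = (1/2)^(67/40) ≈ 0.3132.
C₀ = D/Vd = 2317/95 ≈ 24.389 mg/L.
Before the 5th dose, 4 doses have been given. Superposition: Cmin = C₀·(f + f² + … + f^4).
≈ 24.389 × (0.3132 + 0.0981 + 0.0307 + 0.0096) ≈ 24.389 × 0.4516 ≈ 11.014 mg/L.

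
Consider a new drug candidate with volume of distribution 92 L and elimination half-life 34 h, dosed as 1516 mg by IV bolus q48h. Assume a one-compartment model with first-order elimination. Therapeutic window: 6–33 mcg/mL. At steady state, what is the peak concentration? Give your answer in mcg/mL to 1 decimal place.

Over one 48-h interval, 48/34 ≈ 1.4118 half-lives elapse, leaving f ≈ 0.3759 of each dose.
At steady state, accumulation factor R = 1/(1 − e^(−kτ)) ≈ 1.6023.
Each bolus raises the concentration by D/Vd = 1516/92 ≈ 16.478 mcg/mL.
Steady-state peak Cmax,ss = C₀·R ≈ 16.478 × 1.6023 ≈ 26.403 mcg/mL.
Peak 26.4 mcg/mL vs MTC 33 mcg/mL: below toxic threshold.

26.4 mcg/mL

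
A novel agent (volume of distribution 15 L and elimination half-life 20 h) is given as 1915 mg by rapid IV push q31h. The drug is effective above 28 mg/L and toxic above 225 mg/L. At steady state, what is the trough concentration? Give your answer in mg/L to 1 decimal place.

τ/t½ = 31/20 ≈ 1.55, so fraction remaining f = (1/2)^(31/20) ≈ 0.3415.
Single-dose peak C₀ = D/Vd = 1915/15 ≈ 127.667 mg/L.
Steady-state trough Cmin,ss = C₀·f/(1−f) ≈ 127.667 × 0.3415/0.6585 ≈ 66.208 mg/L.
Trough 66.2 mg/L vs MEC 28 mg/L: adequate.

66.2 mg/L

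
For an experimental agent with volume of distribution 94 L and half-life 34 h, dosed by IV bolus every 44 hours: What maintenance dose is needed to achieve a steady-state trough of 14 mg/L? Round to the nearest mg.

1911 mg

τ/t½ = 44/34 ≈ 1.2941, so f = (1/2)^(44/34) ≈ 0.407785.
Cmin,ss = (D/Vd)·f/(1−f), so D = Cmin,ss·Vd·(1−f)/f.
D = 14 × 94 × (1−f)/f ≈ 14 × 94 × 1.45227 ≈ 1911.19 mg.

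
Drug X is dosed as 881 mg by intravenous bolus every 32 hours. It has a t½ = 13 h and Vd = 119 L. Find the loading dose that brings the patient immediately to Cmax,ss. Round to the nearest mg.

1076 mg

f = (1/2)^(32/13) ≈ 0.181553; accumulation ratio R = 1/(1−f) ≈ 1.22183.
Loading dose to hit Cmax,ss on first dose: D_load = D_maint·R ≈ 881 × 1.22183 ≈ 1076.43 mg.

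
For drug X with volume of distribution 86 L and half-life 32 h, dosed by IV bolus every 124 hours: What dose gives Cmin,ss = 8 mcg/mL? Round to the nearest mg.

τ/t½ = 124/32 ≈ 3.875, so f = (1/2)^(124/32) ≈ 0.068157.
Cmin,ss = (D/Vd)·f/(1−f), so D = Cmin,ss·Vd·(1−f)/f.
D = 8 × 86 × (1−f)/f ≈ 8 × 86 × 13.67201 ≈ 9406.34 mg.

9406 mg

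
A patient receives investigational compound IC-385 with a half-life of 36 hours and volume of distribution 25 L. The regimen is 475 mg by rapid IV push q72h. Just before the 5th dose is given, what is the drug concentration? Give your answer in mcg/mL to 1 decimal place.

f = (1/2)^(τ/t½) = (1/2)^(72/36) ≈ 0.2500.
C₀ = D/Vd = 475/25 ≈ 19.000 mcg/mL.
Before the 5th dose, 4 doses have been given. Superposition: Cmin = C₀·(f + f² + … + f^4).
≈ 19.000 × (0.2500 + 0.0625 + 0.0156 + 0.0039) ≈ 19.000 × 0.3320 ≈ 6.308 mcg/mL.

6.3 mcg/mL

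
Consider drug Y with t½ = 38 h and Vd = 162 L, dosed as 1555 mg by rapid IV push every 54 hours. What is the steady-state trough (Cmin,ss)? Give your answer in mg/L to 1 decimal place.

τ/t½ = 54/38 ≈ 1.4211, so fraction remaining f = (1/2)^(54/38) ≈ 0.3734.
Each bolus raises the concentration by D/Vd = 1555/162 ≈ 9.599 mg/L.
Steady-state trough Cmin,ss = C₀·f/(1−f) ≈ 9.599 × 0.3734/0.6266 ≈ 5.720 mg/L.

5.7 mg/L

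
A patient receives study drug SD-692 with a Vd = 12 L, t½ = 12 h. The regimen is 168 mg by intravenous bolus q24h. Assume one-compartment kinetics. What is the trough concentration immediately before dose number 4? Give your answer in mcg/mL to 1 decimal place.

4.6 mcg/mL

f = (1/2)^(τ/t½) = (1/2)^(24/12) ≈ 0.2500.
C₀ = D/Vd = 168/12 ≈ 14.000 mcg/mL.
Before the 4th dose, 3 doses have been given. Superposition: Cmin = C₀·(f + f² + … + f^3).
≈ 14.000 × (0.2500 + 0.0625 + 0.0156) ≈ 14.000 × 0.3281 ≈ 4.593 mcg/mL.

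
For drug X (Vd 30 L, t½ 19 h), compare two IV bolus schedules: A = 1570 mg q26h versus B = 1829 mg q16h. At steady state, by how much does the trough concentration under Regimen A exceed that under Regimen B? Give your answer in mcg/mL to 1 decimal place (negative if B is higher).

Regimen A: f = (1/2)^(26/19) ≈ 0.3873; Cmin,ss = (1570/30)·f/(1−f) ≈ 33.081 mcg/mL.
Regimen B: f = (1/2)^(16/19) ≈ 0.5578; Cmin,ss = (1829/30)·f/(1−f) ≈ 76.905 mcg/mL.
Difference ≈ 33.081 − 76.905 ≈ -43.824 mcg/mL.

-43.8 mcg/mL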